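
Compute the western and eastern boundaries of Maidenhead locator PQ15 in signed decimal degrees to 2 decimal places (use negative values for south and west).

122.00, 124.00

Field P=15, Q=16: +15·20° lon, +16·10° lat → SW at lon 120°, lat 70°.
Square 1, 5: +1·2° lon, +5·1° lat → SW at lon 122°, lat 75°.
Cell spans 2° lon × 1° lat.
west 122.00, east 124.00.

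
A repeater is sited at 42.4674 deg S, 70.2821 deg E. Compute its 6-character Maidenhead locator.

ME57dm

Shift to the Maidenhead origin (180°W, 90°S): lon 250.2821, lat 47.5326.
Field (20°×10°, letters A–R): lon ⌊250.2821/20⌋ = 12 → M; lat ⌊47.5326/10⌋ = 4 → E.
Square (2°×1°, digits 0–9): lon ⌊10.2821/2⌋ = 5; lat ⌊7.5326/1⌋ = 7.
Subsquare (5′×2.5′, letters a–x): lon ⌊0.2821/0.0833333⌋ = 3 → d; lat ⌊0.5326/0.0416667⌋ = 12 → m.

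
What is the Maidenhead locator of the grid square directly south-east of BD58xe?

BD68ad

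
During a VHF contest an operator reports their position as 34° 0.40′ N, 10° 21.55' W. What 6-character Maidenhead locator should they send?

IM44ta

Add 180° to longitude and 90° to latitude: 169.6408, 124.0067.
Field: 169.6408/20 → 8 → I, 124.0067/10 → 12 → M; chars IM.
Square: 9.6408/2 → 4, 4.0067/1 → 4; chars 44.
Subsquare: 1.6408/0.0833333 → 19 → t, 0.0067/0.0416667 → 0 → a; chars ta.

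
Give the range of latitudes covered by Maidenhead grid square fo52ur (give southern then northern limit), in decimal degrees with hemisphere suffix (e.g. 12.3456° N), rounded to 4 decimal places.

52.7083° N, 52.7500° N

Field F=5, O=14: +5·20° lon, +14·10° lat → SW at lon -80°, lat 50°.
Square 5, 2: +5·2° lon, +2·1° lat → SW at lon -70°, lat 52°.
Subsquare u=20, r=17: +20·0.0833333° lon, +17·0.0416667° lat → SW at lon -68.3333°, lat 52.7083°.
Cell spans 0.0833333° lon × 0.0416667° lat.
south 52.7083° N, north 52.7500° N.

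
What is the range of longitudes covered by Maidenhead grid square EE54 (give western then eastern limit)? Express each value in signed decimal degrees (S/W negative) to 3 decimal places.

Field E=4, E=4: +4·20° lon, +4·10° lat → SW at lon -100°, lat -50°.
Square 5, 4: +5·2° lon, +4·1° lat → SW at lon -90°, lat -46°.
Cell spans 2° lon × 1° lat.
west -90.000, east -88.000.

-90.000, -88.000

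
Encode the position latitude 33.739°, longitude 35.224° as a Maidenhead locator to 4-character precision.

KM73

Shift to the Maidenhead origin (180°W, 90°S): lon 215.22, lat 123.74.
Field: lon ⌊215.22/20⌋ = 10 → K; lat ⌊123.74/10⌋ = 12 → M.
Square: lon ⌊15.22/2⌋ = 7; lat ⌊3.74/1⌋ = 3.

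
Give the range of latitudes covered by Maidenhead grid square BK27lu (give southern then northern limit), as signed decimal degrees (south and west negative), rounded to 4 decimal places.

17.8333, 17.8750

Field B=1, K=10: +1·20° lon, +10·10° lat → SW at lon -160°, lat 10°.
Square 2, 7: +2·2° lon, +7·1° lat → SW at lon -156°, lat 17°.
Subsquare l=11, u=20: +11·0.0833333° lon, +20·0.0416667° lat → SW at lon -155.083°, lat 17.8333°.
Cell spans 0.0833333° lon × 0.0416667° lat.
south 17.8333, north 17.8750.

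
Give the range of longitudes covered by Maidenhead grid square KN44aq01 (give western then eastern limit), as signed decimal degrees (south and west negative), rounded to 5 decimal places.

Field K=10, N=13: +10·20° lon, +13·10° lat → SW at lon 20°, lat 40°.
Square 4, 4: +4·2° lon, +4·1° lat → SW at lon 28°, lat 44°.
Subsquare a=0, q=16: +0·0.0833333° lon, +16·0.0416667° lat → SW at lon 28°, lat 44.6667°.
Extended square 0, 1: +0·0.00833333° lon, +1·0.00416667° lat → SW at lon 28°, lat 44.6708°.
Cell spans 0.00833333° lon × 0.00416667° lat.
west 28.00000, east 28.00833.

28.00000, 28.00833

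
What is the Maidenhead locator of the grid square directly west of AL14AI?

Longitude subsquare a = 0; −1 → -1, wraps to 23 = x, carry into square.
Longitude square 1; −1 → 0.
The latitude characters are unchanged.

AL04xi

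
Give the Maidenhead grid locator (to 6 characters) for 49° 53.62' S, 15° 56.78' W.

Offset from 180°W / 90°S: lon 164.0537°, lat 40.1063°.
Field: 164.0537/20 → 8 → I, 40.1063/10 → 4 → E; chars IE.
Square: 4.0537/2 → 2, 0.1063/1 → 0; chars 20.
Subsquare: 0.0537/0.0833333 → 0 → a, 0.1063/0.0416667 → 2 → c; chars ac.

IE20ac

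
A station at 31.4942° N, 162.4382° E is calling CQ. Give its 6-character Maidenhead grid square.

Add 180° to longitude and 90° to latitude: 342.4382, 121.4942.
Field: lon ⌊342.4382/20⌋ = 17 → R; lat ⌊121.4942/10⌋ = 12 → M.
Square: lon ⌊2.4382/2⌋ = 1; lat ⌊1.4942/1⌋ = 1.
Subsquare: lon ⌊0.4382/0.0833333⌋ = 5 → f; lat ⌊0.4942/0.0416667⌋ = 11 → l.

RM11fl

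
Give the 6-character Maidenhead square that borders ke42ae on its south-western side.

Longitude subsquare a = 0; −1 → -1, wraps to 23 = x, carry into square.
Longitude square 4; −1 → 3.
Latitude subsquare e = 4; −1 → 3 = d.

KE32xd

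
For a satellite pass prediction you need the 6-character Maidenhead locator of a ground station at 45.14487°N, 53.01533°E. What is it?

LN65md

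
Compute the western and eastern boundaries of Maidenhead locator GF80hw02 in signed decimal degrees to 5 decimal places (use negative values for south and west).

-43.41667, -43.40833

Field G=6, F=5: +6·20° lon, +5·10° lat → SW at lon -60°, lat -40°.
Square 8, 0: +8·2° lon, +0·1° lat → SW at lon -44°, lat -40°.
Subsquare h=7, w=22: +7·0.0833333° lon, +22·0.0416667° lat → SW at lon -43.4167°, lat -39.0833°.
Extended square 0, 2: +0·0.00833333° lon, +2·0.00416667° lat → SW at lon -43.4167°, lat -39.075°.
Cell spans 0.00833333° lon × 0.00416667° lat.
west -43.41667, east -43.40833.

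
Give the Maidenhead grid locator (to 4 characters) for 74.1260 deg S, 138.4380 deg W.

Add 180° to longitude and 90° to latitude: 41.56, 15.87.
Field: 41.56/20 → 2 → C, 15.87/10 → 1 → B; chars CB.
Square: 1.56/2 → 0, 5.87/1 → 5; chars 05.

CB05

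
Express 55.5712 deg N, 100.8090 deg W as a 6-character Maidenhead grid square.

Add 180° to longitude and 90° to latitude: 79.1910, 145.5712.
Field (20°×10°, letters A–R): lon ⌊79.1910/20⌋ = 3 → D; lat ⌊145.5712/10⌋ = 14 → O.
Square (2°×1°, digits 0–9): lon ⌊19.1910/2⌋ = 9; lat ⌊5.5712/1⌋ = 5.
Subsquare (5′×2.5′, letters a–x): lon ⌊1.1910/0.0833333⌋ = 14 → o; lat ⌊0.5712/0.0416667⌋ = 13 → n.

DO95on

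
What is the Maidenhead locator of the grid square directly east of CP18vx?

CP18wx

Longitude subsquare v = 21; +1 → 22 = w.
The latitude characters are unchanged.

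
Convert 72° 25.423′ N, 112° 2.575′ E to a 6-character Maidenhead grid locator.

OQ62ak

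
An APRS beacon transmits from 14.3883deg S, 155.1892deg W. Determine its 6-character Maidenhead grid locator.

BH25jo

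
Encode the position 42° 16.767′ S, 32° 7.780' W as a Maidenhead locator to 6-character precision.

Offset from 180°W / 90°S: lon 147.8703°, lat 47.7206°.
Field (20°×10°, letters A–R): 147.8703/20 → 7 → H, 47.7206/10 → 4 → E; chars HE.
Square (2°×1°, digits 0–9): 7.8703/2 → 3, 7.7206/1 → 7; chars 37.
Subsquare (5′×2.5′, letters a–x): 1.8703/0.0833333 → 22 → w, 0.7206/0.0416667 → 17 → r; chars wr.

HE37wr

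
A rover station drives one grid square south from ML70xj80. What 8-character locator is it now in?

ML70xi89

Latitude extended square 0; −1 → -1, wraps to 9, carry into subsquare.
Latitude subsquare j = 9; −1 → 8 = i.
The longitude characters are unchanged.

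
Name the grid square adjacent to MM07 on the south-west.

LM96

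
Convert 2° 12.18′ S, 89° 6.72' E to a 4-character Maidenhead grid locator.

NI47

Offset from 180°W / 90°S: lon 269.11°, lat 87.80°.
Field: lon ⌊269.11/20⌋ = 13 → N; lat ⌊87.80/10⌋ = 8 → I.
Square: lon ⌊9.11/2⌋ = 4; lat ⌊7.80/1⌋ = 7.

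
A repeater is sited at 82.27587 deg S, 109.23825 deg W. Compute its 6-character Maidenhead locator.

Offset from 180°W / 90°S: lon 70.7618°, lat 7.7241°.
Field (20°×10°, letters A–R): lon ⌊70.7618/20⌋ = 3 → D; lat ⌊7.7241/10⌋ = 0 → A.
Square (2°×1°, digits 0–9): lon ⌊10.7618/2⌋ = 5; lat ⌊7.7241/1⌋ = 7.
Subsquare (5′×2.5′, letters a–x): lon ⌊0.7618/0.0833333⌋ = 9 → j; lat ⌊0.7241/0.0416667⌋ = 17 → r.

DA57jr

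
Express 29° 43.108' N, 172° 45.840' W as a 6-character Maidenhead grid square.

Shift to the Maidenhead origin (180°W, 90°S): lon 7.2360, lat 119.7185.
Field: 7.2360/20 → 0 → A, 119.7185/10 → 11 → L; chars AL.
Square: 7.2360/2 → 3, 9.7185/1 → 9; chars 39.
Subsquare: 1.2360/0.0833333 → 14 → o, 0.7185/0.0416667 → 17 → r; chars or.

AL39or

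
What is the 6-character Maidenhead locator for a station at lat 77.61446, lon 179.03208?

RQ97mo

Shift to the Maidenhead origin (180°W, 90°S): lon 359.0321, lat 167.6145.
Field (20°×10°, letters A–R): lon ⌊359.0321/20⌋ = 17 → R; lat ⌊167.6145/10⌋ = 16 → Q.
Square (2°×1°, digits 0–9): lon ⌊19.0321/2⌋ = 9; lat ⌊7.6145/1⌋ = 7.
Subsquare (5′×2.5′, letters a–x): lon ⌊1.0321/0.0833333⌋ = 12 → m; lat ⌊0.6145/0.0416667⌋ = 14 → o.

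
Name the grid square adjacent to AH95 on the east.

Longitude square 9; +1 → 10, wraps to 0, carry into field.
Longitude field A = 0; +1 → 1 = B.
The latitude characters are unchanged.

BH05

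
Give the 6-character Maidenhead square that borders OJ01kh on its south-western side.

Longitude subsquare k = 10; −1 → 9 = j.
Latitude subsquare h = 7; −1 → 6 = g.

OJ01jg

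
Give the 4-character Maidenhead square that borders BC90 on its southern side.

Latitude square 0; −1 → -1, wraps to 9, carry into field.
Latitude field C = 2; −1 → 1 = B.
The longitude characters are unchanged.

BB99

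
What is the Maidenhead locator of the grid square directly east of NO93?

Longitude square 9; +1 → 10, wraps to 0, carry into field.
Longitude field N = 13; +1 → 14 = O.
The latitude characters are unchanged.

OO03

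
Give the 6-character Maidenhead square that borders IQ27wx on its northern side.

Latitude subsquare x = 23; +1 → 24, wraps to 0 = a, carry into square.
Latitude square 7; +1 → 8.
The longitude characters are unchanged.

IQ28wa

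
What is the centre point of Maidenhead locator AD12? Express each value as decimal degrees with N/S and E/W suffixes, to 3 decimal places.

Field A=0, D=3: +0·20° lon, +3·10° lat → SW at lon -180°, lat -60°.
Square 1, 2: +1·2° lon, +2·1° lat → SW at lon -178°, lat -58°.
Cell spans 2° lon × 1° lat. Centre is SW corner plus half of each.
latitude 57.500° S, longitude 177.000° W.

57.500° S, 177.000° W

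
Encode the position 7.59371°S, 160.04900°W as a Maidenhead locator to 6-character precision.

Add 180° to longitude and 90° to latitude: 19.9510, 82.4063.
Field: 19.9510/20 → 0 → A, 82.4063/10 → 8 → I; chars AI.
Square: 19.9510/2 → 9, 2.4063/1 → 2; chars 92.
Subsquare: 1.9510/0.0833333 → 23 → x, 0.4063/0.0416667 → 9 → j; chars xj.

AI92xj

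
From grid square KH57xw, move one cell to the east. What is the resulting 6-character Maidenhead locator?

KH67aw

Longitude subsquare x = 23; +1 → 24, wraps to 0 = a, carry into square.
Longitude square 5; +1 → 6.
The latitude characters are unchanged.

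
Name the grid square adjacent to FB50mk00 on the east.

FB50mk10

Longitude extended square 0; +1 → 1.
The latitude characters are unchanged.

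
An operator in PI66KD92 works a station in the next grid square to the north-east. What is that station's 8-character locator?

Longitude extended square 9; +1 → 10, wraps to 0, carry into subsquare.
Longitude subsquare k = 10; +1 → 11 = l.
Latitude extended square 2; +1 → 3.

PI66ld03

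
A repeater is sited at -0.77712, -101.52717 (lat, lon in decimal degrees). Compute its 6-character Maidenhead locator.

Shift to the Maidenhead origin (180°W, 90°S): lon 78.4728, lat 89.2229.
Field: lon ⌊78.4728/20⌋ = 3 → D; lat ⌊89.2229/10⌋ = 8 → I.
Square: lon ⌊18.4728/2⌋ = 9; lat ⌊9.2229/1⌋ = 9.
Subsquare: lon ⌊0.4728/0.0833333⌋ = 5 → f; lat ⌊0.2229/0.0416667⌋ = 5 → f.

DI99ff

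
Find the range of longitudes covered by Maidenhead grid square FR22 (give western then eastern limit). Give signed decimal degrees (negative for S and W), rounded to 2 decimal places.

Field F=5, R=17: +5·20° lon, +17·10° lat → SW at lon -80°, lat 80°.
Square 2, 2: +2·2° lon, +2·1° lat → SW at lon -76°, lat 82°.
Cell spans 2° lon × 1° lat.
west -76.00, east -74.00.

-76.00, -74.00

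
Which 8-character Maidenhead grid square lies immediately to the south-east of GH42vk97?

Longitude extended square 9; +1 → 10, wraps to 0, carry into subsquare.
Longitude subsquare v = 21; +1 → 22 = w.
Latitude extended square 7; −1 → 6.

GH42wk06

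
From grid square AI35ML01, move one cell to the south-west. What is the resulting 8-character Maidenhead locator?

Longitude extended square 0; −1 → -1, wraps to 9, carry into subsquare.
Longitude subsquare m = 12; −1 → 11 = l.
Latitude extended square 1; −1 → 0.

AI35ll90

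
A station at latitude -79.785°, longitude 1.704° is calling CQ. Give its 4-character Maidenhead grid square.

Offset from 180°W / 90°S: lon 181.70°, lat 10.22°.
Field: lon ⌊181.70/20⌋ = 9 → J; lat ⌊10.22/10⌋ = 1 → B.
Square: lon ⌊1.70/2⌋ = 0; lat ⌊0.22/1⌋ = 0.

JB00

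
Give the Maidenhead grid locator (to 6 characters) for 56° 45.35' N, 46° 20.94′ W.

Shift to the Maidenhead origin (180°W, 90°S): lon 133.6510, lat 146.7558.
Field: lon ⌊133.6510/20⌋ = 6 → G; lat ⌊146.7558/10⌋ = 14 → O.
Square: lon ⌊13.6510/2⌋ = 6; lat ⌊6.7558/1⌋ = 6.
Subsquare: lon ⌊1.6510/0.0833333⌋ = 19 → t; lat ⌊0.7558/0.0416667⌋ = 18 → s.

GO66ts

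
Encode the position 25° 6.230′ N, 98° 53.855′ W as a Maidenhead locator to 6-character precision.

Offset from 180°W / 90°S: lon 81.1024°, lat 115.1038°.
Field: 81.1024/20 → 4 → E, 115.1038/10 → 11 → L; chars EL.
Square: 1.1024/2 → 0, 5.1038/1 → 5; chars 05.
Subsquare: 1.1024/0.0833333 → 13 → n, 0.1038/0.0416667 → 2 → c; chars nc.

EL05nc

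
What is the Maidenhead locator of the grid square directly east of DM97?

EM07

Longitude square 9; +1 → 10, wraps to 0, carry into field.
Longitude field D = 3; +1 → 4 = E.
The latitude characters are unchanged.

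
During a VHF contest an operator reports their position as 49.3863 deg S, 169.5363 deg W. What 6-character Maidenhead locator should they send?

AE50fo

Add 180° to longitude and 90° to latitude: 10.4637, 40.6137.
Field: 10.4637/20 → 0 → A, 40.6137/10 → 4 → E; chars AE.
Square: 10.4637/2 → 5, 0.6137/1 → 0; chars 50.
Subsquare: 0.4637/0.0833333 → 5 → f, 0.6137/0.0416667 → 14 → o; chars fo.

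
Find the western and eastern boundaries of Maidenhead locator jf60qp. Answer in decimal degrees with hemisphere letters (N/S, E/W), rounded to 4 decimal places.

13.3333° E, 13.4167° E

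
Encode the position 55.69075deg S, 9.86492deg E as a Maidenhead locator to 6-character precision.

JD44wh

Add 180° to longitude and 90° to latitude: 189.8649, 34.3092.
Field: 189.8649/20 → 9 → J, 34.3092/10 → 3 → D; chars JD.
Square: 9.8649/2 → 4, 4.3092/1 → 4; chars 44.
Subsquare: 1.8649/0.0833333 → 22 → w, 0.3092/0.0416667 → 7 → h; chars wh.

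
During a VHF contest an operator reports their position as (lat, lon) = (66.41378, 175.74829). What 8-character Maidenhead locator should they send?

RP76uj99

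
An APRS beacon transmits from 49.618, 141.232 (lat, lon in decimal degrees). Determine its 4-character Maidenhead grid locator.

QN09

Add 180° to longitude and 90° to latitude: 321.23, 139.62.
Field: 321.23/20 → 16 → Q, 139.62/10 → 13 → N; chars QN.
Square: 1.23/2 → 0, 9.62/1 → 9; chars 09.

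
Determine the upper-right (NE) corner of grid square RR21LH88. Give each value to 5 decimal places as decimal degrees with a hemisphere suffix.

81.32917° N, 164.99167° E

Field R=17, R=17: +17·20° lon, +17·10° lat → SW at lon 160°, lat 80°.
Square 2, 1: +2·2° lon, +1·1° lat → SW at lon 164°, lat 81°.
Subsquare l=11, h=7: +11·0.0833333° lon, +7·0.0416667° lat → SW at lon 164.917°, lat 81.2917°.
Extended square 8, 8: +8·0.00833333° lon, +8·0.00416667° lat → SW at lon 164.983°, lat 81.325°.
Cell spans 0.00833333° lon × 0.00416667° lat. NE corner is SW corner plus one full cell.
latitude 81.32917° N, longitude 164.99167° E.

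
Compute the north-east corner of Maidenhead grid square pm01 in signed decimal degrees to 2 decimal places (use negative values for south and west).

32.00, 122.00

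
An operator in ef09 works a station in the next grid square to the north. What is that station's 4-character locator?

EG00

Latitude square 9; +1 → 10, wraps to 0, carry into field.
Latitude field F = 5; +1 → 6 = G.
The longitude characters are unchanged.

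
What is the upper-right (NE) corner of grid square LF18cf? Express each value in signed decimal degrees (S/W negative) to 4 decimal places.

-31.7500, 42.2500

Field L=11, F=5: +11·20° lon, +5·10° lat → SW at lon 40°, lat -40°.
Square 1, 8: +1·2° lon, +8·1° lat → SW at lon 42°, lat -32°.
Subsquare c=2, f=5: +2·0.0833333° lon, +5·0.0416667° lat → SW at lon 42.1667°, lat -31.7917°.
Cell spans 0.0833333° lon × 0.0416667° lat. NE corner is SW corner plus one full cell.
latitude -31.7500, longitude 42.2500.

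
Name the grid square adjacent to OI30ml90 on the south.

OI30mk99

Latitude extended square 0; −1 → -1, wraps to 9, carry into subsquare.
Latitude subsquare l = 11; −1 → 10 = k.
The longitude characters are unchanged.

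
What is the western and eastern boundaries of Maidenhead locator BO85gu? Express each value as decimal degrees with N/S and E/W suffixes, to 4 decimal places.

143.5000° W, 143.4167° W

Field B=1, O=14: +1·20° lon, +14·10° lat → SW at lon -160°, lat 50°.
Square 8, 5: +8·2° lon, +5·1° lat → SW at lon -144°, lat 55°.
Subsquare g=6, u=20: +6·0.0833333° lon, +20·0.0416667° lat → SW at lon -143.5°, lat 55.8333°.
Cell spans 0.0833333° lon × 0.0416667° lat.
west 143.5000° W, east 143.4167° W.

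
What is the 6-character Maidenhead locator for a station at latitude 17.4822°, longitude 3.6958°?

JK17ul

Shift to the Maidenhead origin (180°W, 90°S): lon 183.6958, lat 107.4822.
Field: 183.6958/20 → 9 → J, 107.4822/10 → 10 → K; chars JK.
Square: 3.6958/2 → 1, 7.4822/1 → 7; chars 17.
Subsquare: 1.6958/0.0833333 → 20 → u, 0.4822/0.0416667 → 11 → l; chars ul.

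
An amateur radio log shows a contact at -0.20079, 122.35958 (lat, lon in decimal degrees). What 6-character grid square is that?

PI19et

Offset from 180°W / 90°S: lon 302.3596°, lat 89.7992°.
Field: lon ⌊302.3596/20⌋ = 15 → P; lat ⌊89.7992/10⌋ = 8 → I.
Square: lon ⌊2.3596/2⌋ = 1; lat ⌊9.7992/1⌋ = 9.
Subsquare: lon ⌊0.3596/0.0833333⌋ = 4 → e; lat ⌊0.7992/0.0416667⌋ = 19 → t.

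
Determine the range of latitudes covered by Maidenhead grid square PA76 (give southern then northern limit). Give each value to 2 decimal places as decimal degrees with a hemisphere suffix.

84.00° S, 83.00° S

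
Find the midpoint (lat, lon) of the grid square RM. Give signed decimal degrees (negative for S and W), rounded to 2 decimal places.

Field R=17, M=12: +17·20° lon, +12·10° lat → SW at lon 160°, lat 30°.
Cell spans 20° lon × 10° lat. Centre is SW corner plus half of each.
latitude 35.00, longitude 170.00.

35.00, 170.00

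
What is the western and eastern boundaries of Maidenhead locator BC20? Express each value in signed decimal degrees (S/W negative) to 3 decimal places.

-156.000, -154.000

Field B=1, C=2: +1·20° lon, +2·10° lat → SW at lon -160°, lat -70°.
Square 2, 0: +2·2° lon, +0·1° lat → SW at lon -156°, lat -70°.
Cell spans 2° lon × 1° lat.
west -156.000, east -154.000.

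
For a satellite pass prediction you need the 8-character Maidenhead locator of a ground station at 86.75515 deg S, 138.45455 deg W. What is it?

CA03sf58

Offset from 180°W / 90°S: lon 41.54545°, lat 3.24485°.
Field: 41.54545/20 → 2 → C, 3.24485/10 → 0 → A; chars CA.
Square: 1.54545/2 → 0, 3.24485/1 → 3; chars 03.
Subsquare: 1.54545/0.0833333 → 18 → s, 0.24485/0.0416667 → 5 → f; chars sf.
Extended square: 0.04545/0.00833333 → 5, 0.03652/0.00416667 → 8; chars 58.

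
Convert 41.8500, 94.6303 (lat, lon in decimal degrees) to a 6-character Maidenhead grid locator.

NN71hu

Offset from 180°W / 90°S: lon 274.6303°, lat 131.8500°.
Field (20°×10°, letters A–R): lon ⌊274.6303/20⌋ = 13 → N; lat ⌊131.8500/10⌋ = 13 → N.
Square (2°×1°, digits 0–9): lon ⌊14.6303/2⌋ = 7; lat ⌊1.8500/1⌋ = 1.
Subsquare (5′×2.5′, letters a–x): lon ⌊0.6303/0.0833333⌋ = 7 → h; lat ⌊0.8500/0.0416667⌋ = 20 → u.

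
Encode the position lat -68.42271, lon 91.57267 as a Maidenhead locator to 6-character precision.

Add 180° to longitude and 90° to latitude: 271.5727, 21.5773.
Field: lon ⌊271.5727/20⌋ = 13 → N; lat ⌊21.5773/10⌋ = 2 → C.
Square: lon ⌊11.5727/2⌋ = 5; lat ⌊1.5773/1⌋ = 1.
Subsquare: lon ⌊1.5727/0.0833333⌋ = 18 → s; lat ⌊0.5773/0.0416667⌋ = 13 → n.

NC51sn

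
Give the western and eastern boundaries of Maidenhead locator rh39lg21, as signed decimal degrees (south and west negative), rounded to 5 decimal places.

166.93333, 166.94167

Field R=17, H=7: +17·20° lon, +7·10° lat → SW at lon 160°, lat -20°.
Square 3, 9: +3·2° lon, +9·1° lat → SW at lon 166°, lat -11°.
Subsquare l=11, g=6: +11·0.0833333° lon, +6·0.0416667° lat → SW at lon 166.917°, lat -10.75°.
Extended square 2, 1: +2·0.00833333° lon, +1·0.00416667° lat → SW at lon 166.933°, lat -10.7458°.
Cell spans 0.00833333° lon × 0.00416667° lat.
west 166.93333, east 166.94167.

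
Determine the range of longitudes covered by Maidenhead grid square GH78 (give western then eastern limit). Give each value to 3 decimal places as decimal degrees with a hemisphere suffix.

Field G=6, H=7: +6·20° lon, +7·10° lat → SW at lon -60°, lat -20°.
Square 7, 8: +7·2° lon, +8·1° lat → SW at lon -46°, lat -12°.
Cell spans 2° lon × 1° lat.
west 46.000° W, east 44.000° W.

46.000° W, 44.000° W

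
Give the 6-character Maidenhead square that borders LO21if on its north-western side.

LO21hg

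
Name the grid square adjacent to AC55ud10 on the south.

Latitude extended square 0; −1 → -1, wraps to 9, carry into subsquare.
Latitude subsquare d = 3; −1 → 2 = c.
The longitude characters are unchanged.

AC55uc19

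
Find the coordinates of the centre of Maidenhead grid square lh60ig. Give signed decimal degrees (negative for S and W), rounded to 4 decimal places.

-19.7292, 52.7083

Field L=11, H=7: +11·20° lon, +7·10° lat → SW at lon 40°, lat -20°.
Square 6, 0: +6·2° lon, +0·1° lat → SW at lon 52°, lat -20°.
Subsquare i=8, g=6: +8·0.0833333° lon, +6·0.0416667° lat → SW at lon 52.6667°, lat -19.75°.
Cell spans 0.0833333° lon × 0.0416667° lat. Centre is SW corner plus half of each.
latitude -19.7292, longitude 52.7083.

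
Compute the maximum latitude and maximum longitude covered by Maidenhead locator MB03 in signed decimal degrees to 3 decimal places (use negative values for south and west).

Field M=12, B=1: +12·20° lon, +1·10° lat → SW at lon 60°, lat -80°.
Square 0, 3: +0·2° lon, +3·1° lat → SW at lon 60°, lat -77°.
Cell spans 2° lon × 1° lat. NE corner is SW corner plus one full cell.
latitude -76.000, longitude 62.000.

-76.000, 62.000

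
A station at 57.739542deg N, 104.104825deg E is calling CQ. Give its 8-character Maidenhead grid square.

OO27br27

Add 180° to longitude and 90° to latitude: 284.10483, 147.73954.
Field (20°×10°, letters A–R): lon ⌊284.10483/20⌋ = 14 → O; lat ⌊147.73954/10⌋ = 14 → O.
Square (2°×1°, digits 0–9): lon ⌊4.10483/2⌋ = 2; lat ⌊7.73954/1⌋ = 7.
Subsquare (5′×2.5′, letters a–x): lon ⌊0.10483/0.0833333⌋ = 1 → b; lat ⌊0.73954/0.0416667⌋ = 17 → r.
Extended square (30″×15″, digits 0–9): lon ⌊0.02149/0.00833333⌋ = 2; lat ⌊0.03121/0.00416667⌋ = 7.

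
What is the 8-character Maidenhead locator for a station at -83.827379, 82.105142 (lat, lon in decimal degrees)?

Add 180° to longitude and 90° to latitude: 262.10514, 6.17262.
Field: lon ⌊262.10514/20⌋ = 13 → N; lat ⌊6.17262/10⌋ = 0 → A.
Square: lon ⌊2.10514/2⌋ = 1; lat ⌊6.17262/1⌋ = 6.
Subsquare: lon ⌊0.10514/0.0833333⌋ = 1 → b; lat ⌊0.17262/0.0416667⌋ = 4 → e.
Extended square: lon ⌊0.02181/0.00833333⌋ = 2; lat ⌊0.00595/0.00416667⌋ = 1.

NA16be21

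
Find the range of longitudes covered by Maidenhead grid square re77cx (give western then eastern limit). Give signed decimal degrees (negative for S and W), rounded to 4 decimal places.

Field R=17, E=4: +17·20° lon, +4·10° lat → SW at lon 160°, lat -50°.
Square 7, 7: +7·2° lon, +7·1° lat → SW at lon 174°, lat -43°.
Subsquare c=2, x=23: +2·0.0833333° lon, +23·0.0416667° lat → SW at lon 174.167°, lat -42.0417°.
Cell spans 0.0833333° lon × 0.0416667° lat.
west 174.1667, east 174.2500.

174.1667, 174.2500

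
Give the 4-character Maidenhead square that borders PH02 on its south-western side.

OH91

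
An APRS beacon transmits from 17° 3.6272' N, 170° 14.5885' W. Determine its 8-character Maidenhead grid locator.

Offset from 180°W / 90°S: lon 9.75686°, lat 107.06045°.
Field: 9.75686/20 → 0 → A, 107.06045/10 → 10 → K; chars AK.
Square: 9.75686/2 → 4, 7.06045/1 → 7; chars 47.
Subsquare: 1.75686/0.0833333 → 21 → v, 0.06045/0.0416667 → 1 → b; chars vb.
Extended square: 0.00686/0.00833333 → 0, 0.01879/0.00416667 → 4; chars 04.

AK47vb04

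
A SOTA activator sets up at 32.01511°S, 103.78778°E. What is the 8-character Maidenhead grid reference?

OF17vx46

Add 180° to longitude and 90° to latitude: 283.78778, 57.98489.
Field: 283.78778/20 → 14 → O, 57.98489/10 → 5 → F; chars OF.
Square: 3.78778/2 → 1, 7.98489/1 → 7; chars 17.
Subsquare: 1.78778/0.0833333 → 21 → v, 0.98489/0.0416667 → 23 → x; chars vx.
Extended square: 0.03778/0.00833333 → 4, 0.02656/0.00416667 → 6; chars 46.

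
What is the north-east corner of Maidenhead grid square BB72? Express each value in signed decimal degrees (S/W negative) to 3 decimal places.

Field B=1, B=1: +1·20° lon, +1·10° lat → SW at lon -160°, lat -80°.
Square 7, 2: +7·2° lon, +2·1° lat → SW at lon -146°, lat -78°.
Cell spans 2° lon × 1° lat. NE corner is SW corner plus one full cell.
latitude -77.000, longitude -144.000.

-77.000, -144.000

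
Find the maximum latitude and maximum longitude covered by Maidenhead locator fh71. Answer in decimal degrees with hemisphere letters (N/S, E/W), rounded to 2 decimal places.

18.00° S, 64.00° W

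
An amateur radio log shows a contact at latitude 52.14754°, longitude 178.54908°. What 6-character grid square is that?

Offset from 180°W / 90°S: lon 358.5491°, lat 142.1475°.
Field (20°×10°, letters A–R): lon ⌊358.5491/20⌋ = 17 → R; lat ⌊142.1475/10⌋ = 14 → O.
Square (2°×1°, digits 0–9): lon ⌊18.5491/2⌋ = 9; lat ⌊2.1475/1⌋ = 2.
Subsquare (5′×2.5′, letters a–x): lon ⌊0.5491/0.0833333⌋ = 6 → g; lat ⌊0.1475/0.0416667⌋ = 3 → d.

RO92gd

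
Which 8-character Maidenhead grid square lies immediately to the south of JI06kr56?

JI06kr55

Latitude extended square 6; −1 → 5.
The longitude characters are unchanged.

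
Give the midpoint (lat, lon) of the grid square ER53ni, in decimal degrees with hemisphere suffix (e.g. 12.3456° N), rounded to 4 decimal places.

Field E=4, R=17: +4·20° lon, +17·10° lat → SW at lon -100°, lat 80°.
Square 5, 3: +5·2° lon, +3·1° lat → SW at lon -90°, lat 83°.
Subsquare n=13, i=8: +13·0.0833333° lon, +8·0.0416667° lat → SW at lon -88.9167°, lat 83.3333°.
Cell spans 0.0833333° lon × 0.0416667° lat. Centre is SW corner plus half of each.
latitude 83.3542° N, longitude 88.8750° W.

83.3542° N, 88.8750° W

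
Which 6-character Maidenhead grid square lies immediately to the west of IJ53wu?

Longitude subsquare w = 22; −1 → 21 = v.
The latitude characters are unchanged.

IJ53vu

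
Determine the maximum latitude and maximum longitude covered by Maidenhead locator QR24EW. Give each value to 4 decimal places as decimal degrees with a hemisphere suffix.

84.9583° N, 144.4167° E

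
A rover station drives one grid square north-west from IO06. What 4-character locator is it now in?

Longitude square 0; −1 → -1, wraps to 9, carry into field.
Longitude field I = 8; −1 → 7 = H.
Latitude square 6; +1 → 7.

HO97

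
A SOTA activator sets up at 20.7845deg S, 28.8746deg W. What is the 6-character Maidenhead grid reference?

HG59nf

Add 180° to longitude and 90° to latitude: 151.1254, 69.2155.
Field: lon ⌊151.1254/20⌋ = 7 → H; lat ⌊69.2155/10⌋ = 6 → G.
Square: lon ⌊11.1254/2⌋ = 5; lat ⌊9.2155/1⌋ = 9.
Subsquare: lon ⌊1.1254/0.0833333⌋ = 13 → n; lat ⌊0.2155/0.0416667⌋ = 5 → f.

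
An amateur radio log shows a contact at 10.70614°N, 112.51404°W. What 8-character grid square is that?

DK30rq89

Offset from 180°W / 90°S: lon 67.48596°, lat 100.70614°.
Field (20°×10°, letters A–R): 67.48596/20 → 3 → D, 100.70614/10 → 10 → K; chars DK.
Square (2°×1°, digits 0–9): 7.48596/2 → 3, 0.70614/1 → 0; chars 30.
Subsquare (5′×2.5′, letters a–x): 1.48596/0.0833333 → 17 → r, 0.70614/0.0416667 → 16 → q; chars rq.
Extended square (30″×15″, digits 0–9): 0.06929/0.00833333 → 8, 0.03947/0.00416667 → 9; chars 89.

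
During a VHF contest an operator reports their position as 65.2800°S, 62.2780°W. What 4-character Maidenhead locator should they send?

Shift to the Maidenhead origin (180°W, 90°S): lon 117.72, lat 24.72.
Field: lon ⌊117.72/20⌋ = 5 → F; lat ⌊24.72/10⌋ = 2 → C.
Square: lon ⌊17.72/2⌋ = 8; lat ⌊4.72/1⌋ = 4.

FC84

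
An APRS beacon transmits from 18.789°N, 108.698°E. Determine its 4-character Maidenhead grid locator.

Offset from 180°W / 90°S: lon 288.70°, lat 108.79°.
Field: 288.70/20 → 14 → O, 108.79/10 → 10 → K; chars OK.
Square: 8.70/2 → 4, 8.79/1 → 8; chars 48.

OK48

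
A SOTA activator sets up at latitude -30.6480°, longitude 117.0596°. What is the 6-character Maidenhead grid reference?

OF89mi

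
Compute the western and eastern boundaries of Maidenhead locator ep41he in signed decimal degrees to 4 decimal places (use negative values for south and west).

-91.4167, -91.3333

Field E=4, P=15: +4·20° lon, +15·10° lat → SW at lon -100°, lat 60°.
Square 4, 1: +4·2° lon, +1·1° lat → SW at lon -92°, lat 61°.
Subsquare h=7, e=4: +7·0.0833333° lon, +4·0.0416667° lat → SW at lon -91.4167°, lat 61.1667°.
Cell spans 0.0833333° lon × 0.0416667° lat.
west -91.4167, east -91.3333.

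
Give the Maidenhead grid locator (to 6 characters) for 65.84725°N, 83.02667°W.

EP85lu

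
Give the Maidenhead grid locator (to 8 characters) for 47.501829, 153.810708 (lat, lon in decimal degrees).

QN67vm70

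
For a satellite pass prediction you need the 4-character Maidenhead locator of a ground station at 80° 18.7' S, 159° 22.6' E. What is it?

QA99

Shift to the Maidenhead origin (180°W, 90°S): lon 339.38, lat 9.69.
Field: 339.38/20 → 16 → Q, 9.69/10 → 0 → A; chars QA.
Square: 19.38/2 → 9, 9.69/1 → 9; chars 99.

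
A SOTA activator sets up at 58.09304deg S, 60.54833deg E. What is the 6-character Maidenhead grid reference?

Shift to the Maidenhead origin (180°W, 90°S): lon 240.5483, lat 31.9070.
Field: lon ⌊240.5483/20⌋ = 12 → M; lat ⌊31.9070/10⌋ = 3 → D.
Square: lon ⌊0.5483/2⌋ = 0; lat ⌊1.9070/1⌋ = 1.
Subsquare: lon ⌊0.5483/0.0833333⌋ = 6 → g; lat ⌊0.9070/0.0416667⌋ = 21 → v.

MD01gv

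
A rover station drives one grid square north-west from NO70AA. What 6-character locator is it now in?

NO60xb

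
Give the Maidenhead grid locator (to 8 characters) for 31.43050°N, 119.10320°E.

Shift to the Maidenhead origin (180°W, 90°S): lon 299.10320, lat 121.43050.
Field (20°×10°, letters A–R): 299.10320/20 → 14 → O, 121.43050/10 → 12 → M; chars OM.
Square (2°×1°, digits 0–9): 19.10320/2 → 9, 1.43050/1 → 1; chars 91.
Subsquare (5′×2.5′, letters a–x): 1.10320/0.0833333 → 13 → n, 0.43050/0.0416667 → 10 → k; chars nk.
Extended square (30″×15″, digits 0–9): 0.01987/0.00833333 → 2, 0.01383/0.00416667 → 3; chars 23.

OM91nk23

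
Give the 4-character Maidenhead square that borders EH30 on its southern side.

EG39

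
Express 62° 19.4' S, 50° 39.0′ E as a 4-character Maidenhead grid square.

LC57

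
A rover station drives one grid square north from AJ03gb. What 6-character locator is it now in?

AJ03gc

Latitude subsquare b = 1; +1 → 2 = c.
The longitude characters are unchanged.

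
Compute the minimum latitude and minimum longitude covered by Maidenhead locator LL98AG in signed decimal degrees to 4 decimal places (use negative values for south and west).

28.2500, 58.0000

Field L=11, L=11: +11·20° lon, +11·10° lat → SW at lon 40°, lat 20°.
Square 9, 8: +9·2° lon, +8·1° lat → SW at lon 58°, lat 28°.
Subsquare a=0, g=6: +0·0.0833333° lon, +6·0.0416667° lat → SW at lon 58°, lat 28.25°.
latitude 28.2500, longitude 58.0000.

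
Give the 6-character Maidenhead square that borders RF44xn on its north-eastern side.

RF54ao

Longitude subsquare x = 23; +1 → 24, wraps to 0 = a, carry into square.
Longitude square 4; +1 → 5.
Latitude subsquare n = 13; +1 → 14 = o.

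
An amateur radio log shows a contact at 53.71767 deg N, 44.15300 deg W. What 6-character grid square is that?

Add 180° to longitude and 90° to latitude: 135.8470, 143.7177.
Field: lon ⌊135.8470/20⌋ = 6 → G; lat ⌊143.7177/10⌋ = 14 → O.
Square: lon ⌊15.8470/2⌋ = 7; lat ⌊3.7177/1⌋ = 3.
Subsquare: lon ⌊1.8470/0.0833333⌋ = 22 → w; lat ⌊0.7177/0.0416667⌋ = 17 → r.

GO73wr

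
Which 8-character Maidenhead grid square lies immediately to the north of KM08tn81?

KM08tn82

Latitude extended square 1; +1 → 2.
The longitude characters are unchanged.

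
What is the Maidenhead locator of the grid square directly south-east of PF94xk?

Longitude subsquare x = 23; +1 → 24, wraps to 0 = a, carry into square.
Longitude square 9; +1 → 10, wraps to 0, carry into field.
Longitude field P = 15; +1 → 16 = Q.
Latitude subsquare k = 10; −1 → 9 = j.

QF04aj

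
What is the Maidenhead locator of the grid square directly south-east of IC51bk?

IC51cj

Longitude subsquare b = 1; +1 → 2 = c.
Latitude subsquare k = 10; −1 → 9 = j.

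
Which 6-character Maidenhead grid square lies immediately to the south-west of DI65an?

DI55xm

Longitude subsquare a = 0; −1 → -1, wraps to 23 = x, carry into square.
Longitude square 6; −1 → 5.
Latitude subsquare n = 13; −1 → 12 = m.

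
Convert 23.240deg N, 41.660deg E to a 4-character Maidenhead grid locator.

LL03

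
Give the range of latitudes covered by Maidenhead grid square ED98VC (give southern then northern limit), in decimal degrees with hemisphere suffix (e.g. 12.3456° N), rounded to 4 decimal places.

Field E=4, D=3: +4·20° lon, +3·10° lat → SW at lon -100°, lat -60°.
Square 9, 8: +9·2° lon, +8·1° lat → SW at lon -82°, lat -52°.
Subsquare v=21, c=2: +21·0.0833333° lon, +2·0.0416667° lat → SW at lon -80.25°, lat -51.9167°.
Cell spans 0.0833333° lon × 0.0416667° lat.
south 51.9167° S, north 51.8750° S.

51.9167° S, 51.8750° S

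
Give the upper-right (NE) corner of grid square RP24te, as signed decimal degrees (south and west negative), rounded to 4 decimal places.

64.2083, 165.6667

Field R=17, P=15: +17·20° lon, +15·10° lat → SW at lon 160°, lat 60°.
Square 2, 4: +2·2° lon, +4·1° lat → SW at lon 164°, lat 64°.
Subsquare t=19, e=4: +19·0.0833333° lon, +4·0.0416667° lat → SW at lon 165.583°, lat 64.1667°.
Cell spans 0.0833333° lon × 0.0416667° lat. NE corner is SW corner plus one full cell.
latitude 64.2083, longitude 165.6667.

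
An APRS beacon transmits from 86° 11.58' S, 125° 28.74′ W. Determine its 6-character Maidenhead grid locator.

Shift to the Maidenhead origin (180°W, 90°S): lon 54.5210, lat 3.8070.
Field (20°×10°, letters A–R): lon ⌊54.5210/20⌋ = 2 → C; lat ⌊3.8070/10⌋ = 0 → A.
Square (2°×1°, digits 0–9): lon ⌊14.5210/2⌋ = 7; lat ⌊3.8070/1⌋ = 3.
Subsquare (5′×2.5′, letters a–x): lon ⌊0.5210/0.0833333⌋ = 6 → g; lat ⌊0.8070/0.0416667⌋ = 19 → t.

CA73gt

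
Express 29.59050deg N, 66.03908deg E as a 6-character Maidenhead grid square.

Offset from 180°W / 90°S: lon 246.0391°, lat 119.5905°.
Field: 246.0391/20 → 12 → M, 119.5905/10 → 11 → L; chars ML.
Square: 6.0391/2 → 3, 9.5905/1 → 9; chars 39.
Subsquare: 0.0391/0.0833333 → 0 → a, 0.5905/0.0416667 → 14 → o; chars ao.

ML39ao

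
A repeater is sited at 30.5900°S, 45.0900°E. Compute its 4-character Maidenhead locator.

Offset from 180°W / 90°S: lon 225.09°, lat 59.41°.
Field: 225.09/20 → 11 → L, 59.41/10 → 5 → F; chars LF.
Square: 5.09/2 → 2, 9.41/1 → 9; chars 29.

LF29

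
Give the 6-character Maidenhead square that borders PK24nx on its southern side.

Latitude subsquare x = 23; −1 → 22 = w.
The longitude characters are unchanged.

PK24nw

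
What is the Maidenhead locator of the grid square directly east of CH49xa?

Longitude subsquare x = 23; +1 → 24, wraps to 0 = a, carry into square.
Longitude square 4; +1 → 5.
The latitude characters are unchanged.

CH59aa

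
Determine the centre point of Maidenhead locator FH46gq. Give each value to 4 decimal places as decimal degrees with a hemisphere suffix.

13.3125° S, 71.4583° W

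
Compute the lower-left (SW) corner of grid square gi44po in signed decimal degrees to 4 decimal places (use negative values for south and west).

-5.4167, -50.7500

Field G=6, I=8: +6·20° lon, +8·10° lat → SW at lon -60°, lat -10°.
Square 4, 4: +4·2° lon, +4·1° lat → SW at lon -52°, lat -6°.
Subsquare p=15, o=14: +15·0.0833333° lon, +14·0.0416667° lat → SW at lon -50.75°, lat -5.41667°.
latitude -5.4167, longitude -50.7500.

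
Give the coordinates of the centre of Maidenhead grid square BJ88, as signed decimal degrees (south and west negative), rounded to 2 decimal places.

8.50, -143.00

Field B=1, J=9: +1·20° lon, +9·10° lat → SW at lon -160°, lat 0°.
Square 8, 8: +8·2° lon, +8·1° lat → SW at lon -144°, lat 8°.
Cell spans 2° lon × 1° lat. Centre is SW corner plus half of each.
latitude 8.50, longitude -143.00.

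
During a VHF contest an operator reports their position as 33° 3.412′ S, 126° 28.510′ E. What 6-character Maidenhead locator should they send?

PF36fw

Shift to the Maidenhead origin (180°W, 90°S): lon 306.4752, lat 56.9431.
Field: lon ⌊306.4752/20⌋ = 15 → P; lat ⌊56.9431/10⌋ = 5 → F.
Square: lon ⌊6.4752/2⌋ = 3; lat ⌊6.9431/1⌋ = 6.
Subsquare: lon ⌊0.4752/0.0833333⌋ = 5 → f; lat ⌊0.9431/0.0416667⌋ = 22 → w.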